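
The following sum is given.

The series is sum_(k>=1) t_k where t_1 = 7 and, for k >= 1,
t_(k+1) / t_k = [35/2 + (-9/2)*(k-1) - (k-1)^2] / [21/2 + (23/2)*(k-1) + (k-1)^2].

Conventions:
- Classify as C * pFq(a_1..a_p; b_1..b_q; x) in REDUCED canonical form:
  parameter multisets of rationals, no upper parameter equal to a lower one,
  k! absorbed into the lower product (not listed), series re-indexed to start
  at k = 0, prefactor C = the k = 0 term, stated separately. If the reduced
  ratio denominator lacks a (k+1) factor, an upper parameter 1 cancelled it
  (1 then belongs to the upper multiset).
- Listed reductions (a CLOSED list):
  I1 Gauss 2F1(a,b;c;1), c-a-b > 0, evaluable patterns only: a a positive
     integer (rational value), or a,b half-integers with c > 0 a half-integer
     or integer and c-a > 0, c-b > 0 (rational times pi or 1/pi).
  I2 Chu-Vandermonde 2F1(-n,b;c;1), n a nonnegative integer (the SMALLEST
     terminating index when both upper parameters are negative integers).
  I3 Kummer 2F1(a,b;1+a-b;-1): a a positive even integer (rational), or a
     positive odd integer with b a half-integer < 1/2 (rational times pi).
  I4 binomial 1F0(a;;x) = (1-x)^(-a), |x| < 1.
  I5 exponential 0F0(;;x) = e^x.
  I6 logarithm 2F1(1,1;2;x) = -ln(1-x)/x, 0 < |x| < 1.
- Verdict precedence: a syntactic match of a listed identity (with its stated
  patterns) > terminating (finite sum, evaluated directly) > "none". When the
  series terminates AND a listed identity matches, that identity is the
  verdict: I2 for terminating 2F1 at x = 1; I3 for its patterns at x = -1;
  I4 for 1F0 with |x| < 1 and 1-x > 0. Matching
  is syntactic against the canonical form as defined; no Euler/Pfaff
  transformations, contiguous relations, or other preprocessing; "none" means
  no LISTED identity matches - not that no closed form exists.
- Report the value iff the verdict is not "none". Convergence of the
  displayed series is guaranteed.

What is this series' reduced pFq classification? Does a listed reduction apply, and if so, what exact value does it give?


Reduced: x = -1, 2F1, upper = {-5/2, 7}, lower = {21/2}, C = 7. Verdict: the Kummer evaluation I3 matches (x = -1; c = 21/2 equals 1+a-b for upper {-5/2, 7}: listed pattern). Exact value: (33948915/4194304) * pi.

Structural cue: from the first term 7: factor the ratio over Q (prefactor 7): negated roots = parameters.
Step ratio: r(k) = (-1) * (k-5/2) (k+7) / [(k+21/2) (k+1)] - rational in k. x = (-1); t_0 = 7; negate the roots.


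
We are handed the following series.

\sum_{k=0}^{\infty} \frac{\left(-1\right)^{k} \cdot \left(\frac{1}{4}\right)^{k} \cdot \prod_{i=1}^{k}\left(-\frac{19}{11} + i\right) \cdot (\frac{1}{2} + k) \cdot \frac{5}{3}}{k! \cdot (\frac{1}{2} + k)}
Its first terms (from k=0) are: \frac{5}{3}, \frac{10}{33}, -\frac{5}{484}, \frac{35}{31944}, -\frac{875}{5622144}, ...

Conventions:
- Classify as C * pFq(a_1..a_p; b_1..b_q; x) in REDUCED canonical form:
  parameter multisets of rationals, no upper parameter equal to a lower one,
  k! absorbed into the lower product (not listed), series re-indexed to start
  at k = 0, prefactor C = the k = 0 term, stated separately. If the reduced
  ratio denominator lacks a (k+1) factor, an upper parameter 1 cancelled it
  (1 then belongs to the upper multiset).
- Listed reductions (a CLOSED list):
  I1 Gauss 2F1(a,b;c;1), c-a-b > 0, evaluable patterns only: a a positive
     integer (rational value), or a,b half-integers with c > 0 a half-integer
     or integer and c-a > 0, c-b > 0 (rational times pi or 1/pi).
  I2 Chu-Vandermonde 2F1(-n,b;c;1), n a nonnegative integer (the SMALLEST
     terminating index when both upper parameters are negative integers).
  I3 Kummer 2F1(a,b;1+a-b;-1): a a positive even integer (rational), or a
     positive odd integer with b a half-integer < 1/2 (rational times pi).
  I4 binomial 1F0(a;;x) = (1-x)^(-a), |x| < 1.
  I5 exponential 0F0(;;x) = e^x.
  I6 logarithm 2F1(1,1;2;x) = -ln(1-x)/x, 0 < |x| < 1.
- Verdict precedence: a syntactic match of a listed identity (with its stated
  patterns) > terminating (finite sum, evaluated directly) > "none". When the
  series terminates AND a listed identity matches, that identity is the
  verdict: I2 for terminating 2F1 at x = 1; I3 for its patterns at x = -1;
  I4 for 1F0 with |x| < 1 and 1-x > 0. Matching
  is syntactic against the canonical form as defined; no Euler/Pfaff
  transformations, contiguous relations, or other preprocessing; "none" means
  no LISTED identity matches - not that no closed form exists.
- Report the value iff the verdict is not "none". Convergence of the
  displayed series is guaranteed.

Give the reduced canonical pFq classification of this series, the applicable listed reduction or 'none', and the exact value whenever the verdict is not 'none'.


Classification (C = \frac{5}{3}): 1F0 with upper {-\frac{8}{11}}, lower {-}, argument x = -\frac{1}{4}. Verdict (x = -\frac{1}{4}): the binomial series (I4) applies (the 1F0 binomial series: exponent 8/11, x = -\frac{1}{4}). Value: \frac{5}{3} \cdot \left(\frac{5}{4}\right)^{\frac{8}{11}}.

Key observation: t_0 being \frac{5}{3}, the (-1)^k factor (C = 5/3) folds into the argument's sign.
Ratio: r(k) = -\frac{1}{4} * (k-\frac{8}{11}) / [(k+1)] - rational; roots negated = parameters, x = -\frac{1}{4}, C = \frac{5}{3}.


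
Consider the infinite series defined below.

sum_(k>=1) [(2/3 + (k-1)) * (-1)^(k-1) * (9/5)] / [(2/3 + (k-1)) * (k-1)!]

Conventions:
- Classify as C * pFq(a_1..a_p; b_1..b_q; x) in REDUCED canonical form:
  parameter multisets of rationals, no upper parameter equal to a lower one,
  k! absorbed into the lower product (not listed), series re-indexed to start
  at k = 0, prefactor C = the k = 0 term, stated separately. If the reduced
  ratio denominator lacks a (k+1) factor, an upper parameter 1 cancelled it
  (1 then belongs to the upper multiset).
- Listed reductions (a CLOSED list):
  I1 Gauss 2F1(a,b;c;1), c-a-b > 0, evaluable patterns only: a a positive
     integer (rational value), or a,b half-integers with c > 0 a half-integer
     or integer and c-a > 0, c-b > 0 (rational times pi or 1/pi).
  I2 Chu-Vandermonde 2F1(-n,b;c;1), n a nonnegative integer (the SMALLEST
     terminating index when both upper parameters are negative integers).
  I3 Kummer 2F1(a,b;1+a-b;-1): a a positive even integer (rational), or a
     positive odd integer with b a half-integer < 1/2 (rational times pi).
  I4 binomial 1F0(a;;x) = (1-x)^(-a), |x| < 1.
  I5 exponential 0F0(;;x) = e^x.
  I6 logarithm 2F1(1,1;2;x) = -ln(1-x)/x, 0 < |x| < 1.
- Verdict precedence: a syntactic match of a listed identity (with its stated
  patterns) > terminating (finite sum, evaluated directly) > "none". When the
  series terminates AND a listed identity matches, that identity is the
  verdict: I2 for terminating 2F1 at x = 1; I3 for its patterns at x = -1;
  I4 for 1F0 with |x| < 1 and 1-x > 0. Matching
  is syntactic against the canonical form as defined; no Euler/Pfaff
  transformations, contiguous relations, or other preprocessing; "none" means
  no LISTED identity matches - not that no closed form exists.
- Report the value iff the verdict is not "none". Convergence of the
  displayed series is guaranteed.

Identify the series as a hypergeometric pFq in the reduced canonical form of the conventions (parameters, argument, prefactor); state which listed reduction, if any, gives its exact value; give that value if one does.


x = -1 here; the reduced form reads 0F0, upper {-}, lower {-}, C = 9/5. Verdict: this is the I5 exponential reduction (the 0F0 exponential series at x = -1). Value: (9/5) * e^(-1).

First insight: x = (-1) and the factor k + 2/3 cancels (top and bottom), leaving prefactor 9/5.
Ratio: r(k) = (-1) * 1 / [(k+1)] ; factor over Q: parameters, x = (-1), and C = 9/5.


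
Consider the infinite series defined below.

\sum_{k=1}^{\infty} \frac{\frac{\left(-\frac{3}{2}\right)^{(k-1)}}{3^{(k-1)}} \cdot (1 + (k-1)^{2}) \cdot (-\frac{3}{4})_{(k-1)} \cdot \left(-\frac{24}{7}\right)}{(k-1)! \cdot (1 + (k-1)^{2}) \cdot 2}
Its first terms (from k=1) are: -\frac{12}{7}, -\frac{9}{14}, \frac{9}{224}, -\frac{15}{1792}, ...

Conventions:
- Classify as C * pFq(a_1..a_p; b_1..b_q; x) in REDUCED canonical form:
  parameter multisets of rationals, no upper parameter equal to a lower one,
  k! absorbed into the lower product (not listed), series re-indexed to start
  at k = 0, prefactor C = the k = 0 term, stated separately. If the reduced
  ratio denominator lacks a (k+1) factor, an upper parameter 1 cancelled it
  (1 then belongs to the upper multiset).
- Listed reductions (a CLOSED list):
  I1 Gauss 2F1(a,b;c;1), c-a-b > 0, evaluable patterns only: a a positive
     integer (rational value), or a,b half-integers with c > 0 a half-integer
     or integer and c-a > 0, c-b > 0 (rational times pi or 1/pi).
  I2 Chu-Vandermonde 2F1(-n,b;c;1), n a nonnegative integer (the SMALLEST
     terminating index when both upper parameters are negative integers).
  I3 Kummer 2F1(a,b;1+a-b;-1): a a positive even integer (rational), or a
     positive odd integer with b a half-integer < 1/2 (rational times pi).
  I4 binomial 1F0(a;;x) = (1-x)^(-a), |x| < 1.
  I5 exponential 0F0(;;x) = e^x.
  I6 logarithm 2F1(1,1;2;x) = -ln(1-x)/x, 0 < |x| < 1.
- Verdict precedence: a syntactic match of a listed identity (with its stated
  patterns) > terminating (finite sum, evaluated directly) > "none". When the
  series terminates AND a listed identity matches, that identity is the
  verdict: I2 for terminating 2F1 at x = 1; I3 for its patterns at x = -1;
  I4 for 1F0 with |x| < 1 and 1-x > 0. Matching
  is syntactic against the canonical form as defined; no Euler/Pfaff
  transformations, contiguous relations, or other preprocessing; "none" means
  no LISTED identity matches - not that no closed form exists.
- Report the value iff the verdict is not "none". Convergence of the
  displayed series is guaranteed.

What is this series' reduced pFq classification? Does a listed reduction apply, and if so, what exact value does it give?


First insight: from the first term -\frac{12}{7}: the constant factors (C = -12/7) combine into one prefactor.
Step ratio: r(k) = -\frac{1}{2} * (k-\frac{3}{4}) / [(k+1)] ; factor over Q: parameters, x = -\frac{1}{2}, and C = -\frac{12}{7}.

Classification (C = -\frac{12}{7}): 1F0 with upper {-\frac{3}{4}}, lower {-}, argument x = -\frac{1}{2}. Verdict: the binomial series (I4) fires (the 1F0 binomial series: exponent 3/4, x = -\frac{1}{2}). Its exact value is \left(-\frac{12}{7}\right) \cdot \left(\frac{3}{2}\right)^{\frac{3}{4}}.


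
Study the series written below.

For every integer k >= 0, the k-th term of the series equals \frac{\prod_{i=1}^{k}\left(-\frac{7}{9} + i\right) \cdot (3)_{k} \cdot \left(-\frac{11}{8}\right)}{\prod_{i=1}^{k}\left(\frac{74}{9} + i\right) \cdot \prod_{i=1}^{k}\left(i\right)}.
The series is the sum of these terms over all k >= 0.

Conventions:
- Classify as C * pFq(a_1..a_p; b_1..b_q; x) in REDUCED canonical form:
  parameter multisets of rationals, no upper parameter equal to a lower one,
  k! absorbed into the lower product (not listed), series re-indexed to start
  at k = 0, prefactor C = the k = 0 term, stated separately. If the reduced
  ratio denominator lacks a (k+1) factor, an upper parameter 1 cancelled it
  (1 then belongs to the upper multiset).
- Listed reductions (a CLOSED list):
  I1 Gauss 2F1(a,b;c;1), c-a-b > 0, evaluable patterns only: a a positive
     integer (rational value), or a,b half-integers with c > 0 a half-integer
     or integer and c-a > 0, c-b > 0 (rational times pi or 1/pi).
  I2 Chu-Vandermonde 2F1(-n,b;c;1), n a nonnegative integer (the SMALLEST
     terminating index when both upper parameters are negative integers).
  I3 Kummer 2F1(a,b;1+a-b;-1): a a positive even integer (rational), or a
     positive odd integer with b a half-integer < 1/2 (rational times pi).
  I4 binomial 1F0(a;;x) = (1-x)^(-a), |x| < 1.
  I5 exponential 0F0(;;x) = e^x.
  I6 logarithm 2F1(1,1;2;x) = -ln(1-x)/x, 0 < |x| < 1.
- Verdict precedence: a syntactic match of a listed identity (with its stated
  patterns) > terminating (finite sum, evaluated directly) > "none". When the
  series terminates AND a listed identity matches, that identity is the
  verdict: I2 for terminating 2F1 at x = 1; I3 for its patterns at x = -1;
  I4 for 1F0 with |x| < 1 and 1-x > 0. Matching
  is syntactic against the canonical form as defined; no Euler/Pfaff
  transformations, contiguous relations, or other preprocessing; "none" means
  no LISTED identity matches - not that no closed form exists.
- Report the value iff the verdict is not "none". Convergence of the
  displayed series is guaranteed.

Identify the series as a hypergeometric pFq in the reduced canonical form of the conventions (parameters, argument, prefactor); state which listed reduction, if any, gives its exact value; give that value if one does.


Prefactor -\frac{11}{8}, argument 1: 2F1 with upper {\frac{2}{9}, 3} over lower {\frac{83}{9}}. Verdict: Gauss (I1, integer-parameter pattern) matches (x = 1: the Gamma ratio telescopes since c-a-b = 6 > 0 and a = 3 in Z>0). Exact value: -\frac{26455}{17496}.

First insight: t_0 being -\frac{11}{8}, the running product (prefactor -11/8) telescopes to a rising factorial.
Ratio: r(k) = 1 * (k+\frac{2}{9}) (k+3) / [(k+\frac{83}{9}) (k+1)] ; factor over Q: parameters, x = 1, and C = -\frac{11}{8}.


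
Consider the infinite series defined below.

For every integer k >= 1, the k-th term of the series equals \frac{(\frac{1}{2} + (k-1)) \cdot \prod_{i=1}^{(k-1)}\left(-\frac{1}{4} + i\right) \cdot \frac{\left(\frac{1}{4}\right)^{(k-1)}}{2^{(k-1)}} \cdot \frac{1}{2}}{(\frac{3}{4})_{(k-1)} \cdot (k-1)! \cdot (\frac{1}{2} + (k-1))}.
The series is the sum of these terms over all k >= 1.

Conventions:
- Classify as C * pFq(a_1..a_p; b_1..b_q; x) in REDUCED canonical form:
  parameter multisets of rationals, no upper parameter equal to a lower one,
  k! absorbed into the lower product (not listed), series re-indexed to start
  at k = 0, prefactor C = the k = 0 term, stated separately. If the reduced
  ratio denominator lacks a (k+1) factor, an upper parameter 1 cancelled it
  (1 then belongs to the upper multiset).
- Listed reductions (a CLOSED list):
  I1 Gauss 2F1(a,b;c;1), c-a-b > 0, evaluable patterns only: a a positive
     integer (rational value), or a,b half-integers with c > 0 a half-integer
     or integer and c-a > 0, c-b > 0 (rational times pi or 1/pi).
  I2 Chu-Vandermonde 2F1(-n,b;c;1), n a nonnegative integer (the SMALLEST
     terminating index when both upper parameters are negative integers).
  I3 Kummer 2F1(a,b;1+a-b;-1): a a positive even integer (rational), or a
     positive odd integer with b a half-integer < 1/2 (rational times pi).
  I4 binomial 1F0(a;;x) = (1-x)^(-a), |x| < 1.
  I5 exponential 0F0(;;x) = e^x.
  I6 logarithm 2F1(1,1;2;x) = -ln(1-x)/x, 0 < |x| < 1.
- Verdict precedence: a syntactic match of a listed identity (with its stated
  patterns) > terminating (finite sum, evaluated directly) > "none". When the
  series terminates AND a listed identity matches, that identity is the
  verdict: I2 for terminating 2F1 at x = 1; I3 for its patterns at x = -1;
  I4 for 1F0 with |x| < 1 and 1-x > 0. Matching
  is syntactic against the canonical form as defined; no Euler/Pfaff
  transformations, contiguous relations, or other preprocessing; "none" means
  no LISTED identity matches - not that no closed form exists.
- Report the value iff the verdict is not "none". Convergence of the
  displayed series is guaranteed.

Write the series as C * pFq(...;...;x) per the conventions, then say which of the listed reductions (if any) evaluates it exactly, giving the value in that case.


Key observation: with t_0 = \frac{1}{2}, the running product (C = 1/2) telescopes to a rising factorial.
Step ratio: r(k) = \frac{1}{8} * 1 / [(k+1)] - poly over poly, x = \frac{1}{8} from leading terms; C = \frac{1}{2} at k = 0.

At argument \frac{1}{8}: a 0F0 with upper {-}, lower {-}, scaled by C = \frac{1}{2}. Verdict: exponential (I5) fires (the 0F0 exponential series at x = \frac{1}{8}). Exact value: \frac{1}{2} \cdot e^{\frac{1}{8}}.


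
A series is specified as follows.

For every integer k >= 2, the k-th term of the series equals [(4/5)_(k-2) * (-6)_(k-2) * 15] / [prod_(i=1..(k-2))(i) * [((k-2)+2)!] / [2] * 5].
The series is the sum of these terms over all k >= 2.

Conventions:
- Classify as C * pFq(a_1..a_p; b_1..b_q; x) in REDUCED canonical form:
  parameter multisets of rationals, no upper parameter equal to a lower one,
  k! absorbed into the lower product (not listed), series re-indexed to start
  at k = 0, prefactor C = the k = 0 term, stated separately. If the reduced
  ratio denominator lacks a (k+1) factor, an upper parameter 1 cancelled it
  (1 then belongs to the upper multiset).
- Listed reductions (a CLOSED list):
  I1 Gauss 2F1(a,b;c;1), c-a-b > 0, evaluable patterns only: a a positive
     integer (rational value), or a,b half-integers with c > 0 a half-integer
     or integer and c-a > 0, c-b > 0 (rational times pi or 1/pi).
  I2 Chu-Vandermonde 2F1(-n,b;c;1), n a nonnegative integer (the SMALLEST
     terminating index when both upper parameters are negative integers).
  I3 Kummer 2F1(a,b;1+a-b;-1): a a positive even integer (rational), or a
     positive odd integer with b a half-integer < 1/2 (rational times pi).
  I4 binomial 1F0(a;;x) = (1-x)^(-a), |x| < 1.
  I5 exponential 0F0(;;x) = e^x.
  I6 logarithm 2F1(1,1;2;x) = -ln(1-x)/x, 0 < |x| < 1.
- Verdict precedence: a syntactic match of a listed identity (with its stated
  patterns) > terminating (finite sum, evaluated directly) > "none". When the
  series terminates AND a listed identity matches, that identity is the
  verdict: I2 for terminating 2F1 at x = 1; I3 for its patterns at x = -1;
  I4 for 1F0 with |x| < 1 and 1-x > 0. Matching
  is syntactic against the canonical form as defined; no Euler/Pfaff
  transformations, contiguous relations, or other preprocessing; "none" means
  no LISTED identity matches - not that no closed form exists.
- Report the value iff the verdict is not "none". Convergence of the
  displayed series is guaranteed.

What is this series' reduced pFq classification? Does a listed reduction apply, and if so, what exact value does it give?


x = 1 here; the reduced form reads 2F1, upper {-6, 4/5}, lower {3}, C = 3. Verdict (x = 1): the Chu-Vandermonde identity I2 applies (terminating 2F1 at x = 1 with n = 6, b = 4/5, c = 3). Value: 79794/78125.

Structural cue: t_0 being 3, the constant factors (C = 3) combine into one prefactor.
Term ratio: r(k) = 1 * (k-6) (k+4/5) / [(k+3) (k+1)] - rational in k. x = 1; t_0 = 3; negate the roots.


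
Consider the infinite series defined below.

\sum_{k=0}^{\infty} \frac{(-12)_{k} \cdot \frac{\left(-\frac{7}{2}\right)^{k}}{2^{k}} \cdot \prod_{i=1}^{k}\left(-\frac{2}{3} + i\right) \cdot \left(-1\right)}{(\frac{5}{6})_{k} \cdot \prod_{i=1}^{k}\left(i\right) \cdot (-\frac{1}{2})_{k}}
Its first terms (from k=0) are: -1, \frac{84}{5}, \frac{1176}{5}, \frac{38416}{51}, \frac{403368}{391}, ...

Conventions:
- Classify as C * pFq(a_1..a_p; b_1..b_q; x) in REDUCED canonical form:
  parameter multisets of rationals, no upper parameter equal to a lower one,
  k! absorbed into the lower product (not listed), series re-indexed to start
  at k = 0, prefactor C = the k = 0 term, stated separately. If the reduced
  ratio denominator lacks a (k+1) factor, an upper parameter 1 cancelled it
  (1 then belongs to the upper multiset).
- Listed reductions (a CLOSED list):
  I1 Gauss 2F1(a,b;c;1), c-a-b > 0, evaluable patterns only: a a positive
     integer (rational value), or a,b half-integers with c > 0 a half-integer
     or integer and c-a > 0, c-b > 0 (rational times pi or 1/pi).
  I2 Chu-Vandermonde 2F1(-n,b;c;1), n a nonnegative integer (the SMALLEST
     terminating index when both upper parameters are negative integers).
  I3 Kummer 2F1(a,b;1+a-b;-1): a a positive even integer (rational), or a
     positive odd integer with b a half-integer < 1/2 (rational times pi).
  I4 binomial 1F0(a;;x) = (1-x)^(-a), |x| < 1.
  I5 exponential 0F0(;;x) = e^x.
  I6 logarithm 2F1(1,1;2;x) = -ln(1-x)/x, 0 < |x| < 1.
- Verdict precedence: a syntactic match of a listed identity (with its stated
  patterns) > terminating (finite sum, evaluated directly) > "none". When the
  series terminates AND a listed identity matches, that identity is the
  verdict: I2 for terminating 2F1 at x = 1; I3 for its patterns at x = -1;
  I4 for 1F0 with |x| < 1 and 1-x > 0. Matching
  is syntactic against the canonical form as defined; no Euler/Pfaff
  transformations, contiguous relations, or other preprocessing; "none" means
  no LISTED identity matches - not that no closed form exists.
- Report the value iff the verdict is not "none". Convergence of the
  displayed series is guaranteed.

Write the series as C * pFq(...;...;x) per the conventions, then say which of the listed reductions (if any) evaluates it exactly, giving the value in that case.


Structural cue: from the first term -1: the two k-th powers (prefactor -1) combine into one argument.
Consecutive-term ratio: r(k) = -\frac{7}{4} * (k-12) (k+\frac{1}{3}) / [(k-\frac{1}{2}) (k+\frac{5}{6}) (k+1)] - rational in k, leading ratio -\frac{7}{4}; with t_0 = -1, classification follows.

x = -\frac{7}{4} here; the reduced form reads 2F2, upper {-12, \frac{1}{3}}, lower {-\frac{1}{2}, \frac{5}{6}}, C = -1. Verdict: terminating (-12 upstairs). 13 nonzero terms in all; added directly. Its exact value is \frac{45476457568697770310951}{14328605862616353165}.


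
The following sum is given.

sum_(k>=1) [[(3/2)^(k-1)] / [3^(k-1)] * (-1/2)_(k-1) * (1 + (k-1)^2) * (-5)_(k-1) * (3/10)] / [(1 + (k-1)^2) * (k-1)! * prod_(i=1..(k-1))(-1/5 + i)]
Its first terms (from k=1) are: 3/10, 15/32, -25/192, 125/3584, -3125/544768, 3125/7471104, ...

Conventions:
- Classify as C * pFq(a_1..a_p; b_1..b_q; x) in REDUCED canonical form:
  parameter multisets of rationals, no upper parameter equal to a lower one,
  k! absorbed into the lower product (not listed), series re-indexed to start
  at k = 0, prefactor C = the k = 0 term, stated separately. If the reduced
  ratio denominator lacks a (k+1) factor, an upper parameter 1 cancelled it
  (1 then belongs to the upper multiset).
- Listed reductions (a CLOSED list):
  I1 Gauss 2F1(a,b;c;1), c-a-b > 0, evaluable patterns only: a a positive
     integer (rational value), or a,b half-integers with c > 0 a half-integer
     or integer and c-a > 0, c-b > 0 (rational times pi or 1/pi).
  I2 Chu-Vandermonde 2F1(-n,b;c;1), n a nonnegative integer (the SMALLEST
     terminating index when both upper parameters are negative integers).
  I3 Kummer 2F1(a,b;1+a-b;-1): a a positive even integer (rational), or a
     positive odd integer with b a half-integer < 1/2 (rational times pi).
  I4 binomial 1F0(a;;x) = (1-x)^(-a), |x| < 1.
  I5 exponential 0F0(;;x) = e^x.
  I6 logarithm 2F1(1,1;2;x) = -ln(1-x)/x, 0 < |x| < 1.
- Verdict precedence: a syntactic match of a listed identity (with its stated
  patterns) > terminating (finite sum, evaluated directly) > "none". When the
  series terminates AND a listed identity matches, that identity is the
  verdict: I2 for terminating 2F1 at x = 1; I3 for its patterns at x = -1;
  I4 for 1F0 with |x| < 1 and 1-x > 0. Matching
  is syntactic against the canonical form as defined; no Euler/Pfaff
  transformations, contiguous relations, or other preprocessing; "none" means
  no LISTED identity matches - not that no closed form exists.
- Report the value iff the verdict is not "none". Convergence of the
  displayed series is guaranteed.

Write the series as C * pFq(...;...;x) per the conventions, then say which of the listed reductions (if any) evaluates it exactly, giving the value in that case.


The tell: t_0 = 3/10 here, and the lower running product (prefactor 3/10) is a rising factorial.
Step ratio: r(k) = (1/2) * (k-5) (k-1/2) / [(k+4/5) (k+1)] - rational in k, leading ratio (1/2); with t_0 = 3/10, classification follows.

At argument 1/2: a 2F1 with upper {-5, -1/2}, lower {4/5}, scaled by C = 3/10. Verdict: terminating - the sum ends at index 5 because -5 is a negative integer; exact evaluation follows. Sum: 58233589/87162880.


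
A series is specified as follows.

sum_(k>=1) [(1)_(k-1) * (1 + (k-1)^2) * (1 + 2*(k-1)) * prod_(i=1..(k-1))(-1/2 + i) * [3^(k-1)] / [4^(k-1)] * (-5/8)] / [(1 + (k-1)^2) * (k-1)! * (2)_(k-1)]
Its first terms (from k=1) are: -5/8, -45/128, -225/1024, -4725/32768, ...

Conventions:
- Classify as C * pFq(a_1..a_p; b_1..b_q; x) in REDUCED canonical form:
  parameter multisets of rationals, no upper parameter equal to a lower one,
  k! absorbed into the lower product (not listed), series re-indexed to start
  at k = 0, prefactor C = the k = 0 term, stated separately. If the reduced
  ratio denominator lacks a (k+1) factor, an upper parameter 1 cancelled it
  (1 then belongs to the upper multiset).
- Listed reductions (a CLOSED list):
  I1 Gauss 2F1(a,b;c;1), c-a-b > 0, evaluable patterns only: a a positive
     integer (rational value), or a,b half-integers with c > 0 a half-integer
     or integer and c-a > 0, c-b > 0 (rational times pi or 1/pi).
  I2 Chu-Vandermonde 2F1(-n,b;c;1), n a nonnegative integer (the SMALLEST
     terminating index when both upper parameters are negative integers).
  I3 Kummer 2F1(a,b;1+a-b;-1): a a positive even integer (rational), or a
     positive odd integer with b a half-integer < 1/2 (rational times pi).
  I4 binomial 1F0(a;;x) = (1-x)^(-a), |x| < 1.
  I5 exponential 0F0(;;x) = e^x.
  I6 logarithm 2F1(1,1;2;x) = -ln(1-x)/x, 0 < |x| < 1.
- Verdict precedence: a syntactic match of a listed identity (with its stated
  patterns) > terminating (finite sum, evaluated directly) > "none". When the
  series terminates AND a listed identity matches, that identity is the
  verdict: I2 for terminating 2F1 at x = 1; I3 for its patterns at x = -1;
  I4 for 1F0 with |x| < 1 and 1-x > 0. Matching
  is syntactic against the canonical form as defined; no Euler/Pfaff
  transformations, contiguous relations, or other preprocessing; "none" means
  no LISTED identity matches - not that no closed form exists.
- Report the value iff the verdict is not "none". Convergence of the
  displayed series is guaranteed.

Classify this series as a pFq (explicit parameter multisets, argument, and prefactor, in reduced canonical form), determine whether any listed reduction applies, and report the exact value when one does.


Reduced: x = 3/4, 2F1, upper = {1, 3/2}, lower = {2}, C = -5/8. Verdict: none. A 2F1 with upper {1, 3/2} fits none of I1-I6 at x = 3/4; the sum runs forever.

The tell: x = (3/4) and the two geometric factors (C = -5/8, x = 3/4) combine into one argument.
Consecutive-term ratio: r(k) = (3/4) * (k+1) (k+3/2) / [(k+2) (k+1)] ; factor over Q: parameters, x = (3/4), and C = -5/8.


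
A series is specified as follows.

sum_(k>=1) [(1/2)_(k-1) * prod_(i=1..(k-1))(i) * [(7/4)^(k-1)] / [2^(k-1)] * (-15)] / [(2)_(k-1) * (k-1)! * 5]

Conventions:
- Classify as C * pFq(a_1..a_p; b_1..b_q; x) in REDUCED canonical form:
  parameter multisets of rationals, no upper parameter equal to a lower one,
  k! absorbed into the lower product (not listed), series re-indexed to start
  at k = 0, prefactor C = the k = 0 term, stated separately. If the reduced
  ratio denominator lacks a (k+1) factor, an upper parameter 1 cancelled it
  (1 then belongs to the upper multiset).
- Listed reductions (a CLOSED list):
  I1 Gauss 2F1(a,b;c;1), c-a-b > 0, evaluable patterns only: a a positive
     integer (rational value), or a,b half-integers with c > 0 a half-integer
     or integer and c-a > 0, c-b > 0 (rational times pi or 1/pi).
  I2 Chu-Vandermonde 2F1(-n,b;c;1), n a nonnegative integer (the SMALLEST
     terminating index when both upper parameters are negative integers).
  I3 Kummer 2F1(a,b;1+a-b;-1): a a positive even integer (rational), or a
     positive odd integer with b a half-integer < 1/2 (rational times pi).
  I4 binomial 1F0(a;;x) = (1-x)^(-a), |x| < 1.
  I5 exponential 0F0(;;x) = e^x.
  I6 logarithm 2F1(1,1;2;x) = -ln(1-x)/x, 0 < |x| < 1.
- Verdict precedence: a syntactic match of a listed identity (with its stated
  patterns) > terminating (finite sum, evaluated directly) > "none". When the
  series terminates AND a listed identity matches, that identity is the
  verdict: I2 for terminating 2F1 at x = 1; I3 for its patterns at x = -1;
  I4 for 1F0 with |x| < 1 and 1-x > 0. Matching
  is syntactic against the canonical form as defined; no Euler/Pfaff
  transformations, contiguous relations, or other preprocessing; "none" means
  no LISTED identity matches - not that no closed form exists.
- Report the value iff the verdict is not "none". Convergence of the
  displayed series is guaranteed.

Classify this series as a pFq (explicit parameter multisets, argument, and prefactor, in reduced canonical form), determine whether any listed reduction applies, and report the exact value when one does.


The series (x = 7/8) is 2F1: upper {1/2, 1}, lower {2}, prefactor -3. Verdict: none. Every listed pattern misses the 2F1 form at 7/8, upper {1/2, 1}.

First insight: t_0 being -3, the running product (C = -3) telescopes to a rising factorial.
Consecutive-term ratio: r(k) = (7/8) * (k+1/2) (k+1) / [(k+2) (k+1)] - rational in k, leading ratio (7/8); with t_0 = -3, classification follows.


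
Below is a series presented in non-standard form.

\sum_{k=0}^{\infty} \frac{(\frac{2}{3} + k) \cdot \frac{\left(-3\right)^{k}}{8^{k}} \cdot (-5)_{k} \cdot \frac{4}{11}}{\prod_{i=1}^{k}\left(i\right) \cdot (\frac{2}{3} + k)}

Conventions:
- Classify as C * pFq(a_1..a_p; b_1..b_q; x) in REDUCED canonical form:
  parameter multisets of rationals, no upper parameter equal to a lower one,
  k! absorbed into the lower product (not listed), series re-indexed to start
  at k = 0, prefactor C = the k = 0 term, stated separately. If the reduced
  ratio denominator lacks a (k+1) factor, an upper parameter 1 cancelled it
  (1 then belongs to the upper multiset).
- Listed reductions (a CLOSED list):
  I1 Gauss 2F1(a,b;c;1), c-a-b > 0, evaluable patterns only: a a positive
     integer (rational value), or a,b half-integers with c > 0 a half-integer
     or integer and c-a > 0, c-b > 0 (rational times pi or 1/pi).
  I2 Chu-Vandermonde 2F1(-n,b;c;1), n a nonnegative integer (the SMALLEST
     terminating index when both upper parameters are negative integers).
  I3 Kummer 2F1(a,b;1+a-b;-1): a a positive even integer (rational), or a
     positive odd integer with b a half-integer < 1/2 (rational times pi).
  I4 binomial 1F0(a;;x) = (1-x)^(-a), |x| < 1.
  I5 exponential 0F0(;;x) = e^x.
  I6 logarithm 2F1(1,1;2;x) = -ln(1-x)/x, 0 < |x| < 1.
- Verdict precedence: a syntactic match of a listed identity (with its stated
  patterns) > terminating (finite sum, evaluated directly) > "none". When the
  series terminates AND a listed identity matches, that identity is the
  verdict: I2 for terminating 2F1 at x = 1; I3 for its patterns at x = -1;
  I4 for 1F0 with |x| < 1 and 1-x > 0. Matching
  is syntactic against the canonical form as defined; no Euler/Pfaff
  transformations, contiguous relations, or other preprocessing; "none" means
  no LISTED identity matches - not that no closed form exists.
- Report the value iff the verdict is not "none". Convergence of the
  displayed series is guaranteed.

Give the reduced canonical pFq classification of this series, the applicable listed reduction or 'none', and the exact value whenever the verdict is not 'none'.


Canonical form: C = \frac{4}{11} times 1F0 with upper {-5}, lower {-}, x = -\frac{3}{8}. Verdict (x = -\frac{3}{8}): binomial (I4) applies (the 1F0 binomial series: exponent 5, x = -\frac{3}{8}). Exact value: \frac{14641}{8192}.

Structural cue: t_0 being \frac{4}{11}, the product of the first k integers (C = 4/11, x = -3/8) is k!.
Step ratio: r(k) = -\frac{3}{8} * (k-5) / [(k+1)] - poly over poly, x = -\frac{3}{8} from leading terms; C = \frac{4}{11} at k = 0.


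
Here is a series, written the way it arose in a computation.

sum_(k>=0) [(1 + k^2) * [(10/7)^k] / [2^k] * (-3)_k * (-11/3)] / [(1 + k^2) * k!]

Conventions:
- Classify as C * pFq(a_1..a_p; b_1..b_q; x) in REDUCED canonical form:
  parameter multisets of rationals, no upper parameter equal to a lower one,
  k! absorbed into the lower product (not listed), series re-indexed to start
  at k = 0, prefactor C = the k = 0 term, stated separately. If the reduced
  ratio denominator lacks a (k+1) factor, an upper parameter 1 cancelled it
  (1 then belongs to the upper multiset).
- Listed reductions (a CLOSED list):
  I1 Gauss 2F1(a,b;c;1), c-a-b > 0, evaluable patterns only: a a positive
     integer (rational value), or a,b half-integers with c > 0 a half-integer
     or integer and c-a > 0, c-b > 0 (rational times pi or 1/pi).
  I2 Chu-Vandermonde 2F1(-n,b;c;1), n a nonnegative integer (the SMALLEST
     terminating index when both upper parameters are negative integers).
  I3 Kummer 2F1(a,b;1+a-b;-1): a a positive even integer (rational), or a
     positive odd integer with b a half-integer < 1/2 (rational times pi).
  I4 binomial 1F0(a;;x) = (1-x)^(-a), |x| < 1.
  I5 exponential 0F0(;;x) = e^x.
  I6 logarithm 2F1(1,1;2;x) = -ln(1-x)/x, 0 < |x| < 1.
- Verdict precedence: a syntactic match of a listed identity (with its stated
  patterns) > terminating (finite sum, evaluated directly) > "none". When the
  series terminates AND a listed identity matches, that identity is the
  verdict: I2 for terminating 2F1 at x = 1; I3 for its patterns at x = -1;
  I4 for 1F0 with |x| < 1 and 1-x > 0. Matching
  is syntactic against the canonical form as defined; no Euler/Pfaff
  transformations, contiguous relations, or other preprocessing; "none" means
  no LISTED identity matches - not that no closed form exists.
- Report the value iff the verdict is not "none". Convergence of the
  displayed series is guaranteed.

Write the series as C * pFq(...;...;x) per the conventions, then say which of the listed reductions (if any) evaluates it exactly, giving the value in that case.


Classification (C = -11/3): 1F0 with upper {-3}, lower {-}, argument x = 5/7. Verdict: the binomial series (I4) applies (the 1F0 binomial series: exponent 3, x = 5/7). Its exact value is -88/1029.

Key step: t_0 being -11/3, the factor k^2 + 1 cancels (top and bottom), leaving C = -11/3.
Step ratio: r(k) = (5/7) * (k-3) / [(k+1)] - rational in k. x = (5/7); t_0 = -11/3; negate the roots.


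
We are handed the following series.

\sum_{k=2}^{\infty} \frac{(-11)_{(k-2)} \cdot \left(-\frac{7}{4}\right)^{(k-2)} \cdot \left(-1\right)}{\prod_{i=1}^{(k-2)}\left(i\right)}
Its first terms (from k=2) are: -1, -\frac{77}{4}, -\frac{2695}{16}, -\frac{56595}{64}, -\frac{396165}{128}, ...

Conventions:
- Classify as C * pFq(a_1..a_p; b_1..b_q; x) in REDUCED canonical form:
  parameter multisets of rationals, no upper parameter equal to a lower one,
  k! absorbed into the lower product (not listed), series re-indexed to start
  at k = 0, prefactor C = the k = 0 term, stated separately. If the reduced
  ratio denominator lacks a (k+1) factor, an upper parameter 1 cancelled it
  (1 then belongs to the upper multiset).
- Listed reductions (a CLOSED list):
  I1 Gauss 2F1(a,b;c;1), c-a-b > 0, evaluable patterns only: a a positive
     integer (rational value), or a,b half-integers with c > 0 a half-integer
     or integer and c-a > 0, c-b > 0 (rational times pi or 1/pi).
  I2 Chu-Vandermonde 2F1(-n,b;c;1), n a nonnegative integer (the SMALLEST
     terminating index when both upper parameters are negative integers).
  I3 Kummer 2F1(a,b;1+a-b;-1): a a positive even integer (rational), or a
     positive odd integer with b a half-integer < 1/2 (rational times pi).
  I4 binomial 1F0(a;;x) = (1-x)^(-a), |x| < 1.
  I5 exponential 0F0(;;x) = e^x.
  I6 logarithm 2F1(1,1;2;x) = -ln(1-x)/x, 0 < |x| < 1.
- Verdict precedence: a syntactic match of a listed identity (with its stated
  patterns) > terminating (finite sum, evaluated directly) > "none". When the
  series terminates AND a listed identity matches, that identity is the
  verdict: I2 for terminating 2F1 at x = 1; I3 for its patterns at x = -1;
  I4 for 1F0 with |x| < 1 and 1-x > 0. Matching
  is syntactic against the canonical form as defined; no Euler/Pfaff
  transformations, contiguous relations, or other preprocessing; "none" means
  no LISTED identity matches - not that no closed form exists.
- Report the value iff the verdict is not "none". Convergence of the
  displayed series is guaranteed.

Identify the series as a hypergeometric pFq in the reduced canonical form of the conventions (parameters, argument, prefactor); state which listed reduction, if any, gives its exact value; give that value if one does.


Canonical form: C = -1 times 1F0 with upper {-11}, lower {-}, x = -\frac{7}{4}. Verdict: terminating - the sum ends at index 11 because -11 is a negative integer; exact evaluation follows. Exact value: -\frac{285311670611}{4194304}.

Key observation: t_0 = -1 here, and the product of the first k integers (C = -1) is k!.
Term ratio: r(k) = -\frac{7}{4} * (k-11) / [(k+1)] ; factor over Q: parameters, x = -\frac{7}{4}, and C = -1.


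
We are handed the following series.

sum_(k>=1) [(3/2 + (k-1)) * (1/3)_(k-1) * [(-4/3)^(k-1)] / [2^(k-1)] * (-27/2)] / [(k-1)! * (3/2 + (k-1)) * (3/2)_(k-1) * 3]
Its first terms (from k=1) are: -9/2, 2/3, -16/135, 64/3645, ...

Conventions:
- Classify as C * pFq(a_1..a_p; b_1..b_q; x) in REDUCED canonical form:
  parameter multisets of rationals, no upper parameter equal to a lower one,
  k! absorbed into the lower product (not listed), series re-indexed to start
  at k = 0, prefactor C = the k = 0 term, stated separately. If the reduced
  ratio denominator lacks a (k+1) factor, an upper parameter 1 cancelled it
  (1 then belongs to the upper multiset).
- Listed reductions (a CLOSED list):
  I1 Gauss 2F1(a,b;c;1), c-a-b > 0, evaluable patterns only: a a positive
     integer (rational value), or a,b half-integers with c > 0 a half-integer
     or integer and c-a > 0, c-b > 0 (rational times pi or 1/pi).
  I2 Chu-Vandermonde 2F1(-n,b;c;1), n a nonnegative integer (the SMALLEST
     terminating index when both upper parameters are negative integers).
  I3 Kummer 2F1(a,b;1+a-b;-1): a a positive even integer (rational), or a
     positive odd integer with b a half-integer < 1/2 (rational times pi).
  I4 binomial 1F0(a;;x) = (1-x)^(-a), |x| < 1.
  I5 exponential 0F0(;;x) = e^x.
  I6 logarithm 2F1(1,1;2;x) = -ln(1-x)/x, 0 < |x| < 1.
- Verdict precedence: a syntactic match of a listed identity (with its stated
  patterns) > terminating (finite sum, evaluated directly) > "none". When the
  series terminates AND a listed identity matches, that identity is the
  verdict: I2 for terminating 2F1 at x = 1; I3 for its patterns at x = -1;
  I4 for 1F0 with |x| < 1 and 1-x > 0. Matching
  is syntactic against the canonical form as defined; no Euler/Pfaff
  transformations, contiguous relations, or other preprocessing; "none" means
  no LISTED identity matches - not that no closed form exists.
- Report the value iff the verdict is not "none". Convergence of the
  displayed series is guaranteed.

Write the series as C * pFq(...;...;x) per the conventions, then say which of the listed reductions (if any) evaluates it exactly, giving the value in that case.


With C = -9/2: the canonical form is 1F1(1/3; 3/2; -2/3). Verdict: none (x = -2/3): each listed identity misses the multisets {1/3} ; {3/2}.

Structural cue: with t_0 = -9/2, the two k-th powers (C = -9/2) combine into one argument.
Ratio: r(k) = (-2/3) * (k+1/3) / [(k+3/2) (k+1)] - rational in k, leading ratio (-2/3); with t_0 = -9/2, classification follows.


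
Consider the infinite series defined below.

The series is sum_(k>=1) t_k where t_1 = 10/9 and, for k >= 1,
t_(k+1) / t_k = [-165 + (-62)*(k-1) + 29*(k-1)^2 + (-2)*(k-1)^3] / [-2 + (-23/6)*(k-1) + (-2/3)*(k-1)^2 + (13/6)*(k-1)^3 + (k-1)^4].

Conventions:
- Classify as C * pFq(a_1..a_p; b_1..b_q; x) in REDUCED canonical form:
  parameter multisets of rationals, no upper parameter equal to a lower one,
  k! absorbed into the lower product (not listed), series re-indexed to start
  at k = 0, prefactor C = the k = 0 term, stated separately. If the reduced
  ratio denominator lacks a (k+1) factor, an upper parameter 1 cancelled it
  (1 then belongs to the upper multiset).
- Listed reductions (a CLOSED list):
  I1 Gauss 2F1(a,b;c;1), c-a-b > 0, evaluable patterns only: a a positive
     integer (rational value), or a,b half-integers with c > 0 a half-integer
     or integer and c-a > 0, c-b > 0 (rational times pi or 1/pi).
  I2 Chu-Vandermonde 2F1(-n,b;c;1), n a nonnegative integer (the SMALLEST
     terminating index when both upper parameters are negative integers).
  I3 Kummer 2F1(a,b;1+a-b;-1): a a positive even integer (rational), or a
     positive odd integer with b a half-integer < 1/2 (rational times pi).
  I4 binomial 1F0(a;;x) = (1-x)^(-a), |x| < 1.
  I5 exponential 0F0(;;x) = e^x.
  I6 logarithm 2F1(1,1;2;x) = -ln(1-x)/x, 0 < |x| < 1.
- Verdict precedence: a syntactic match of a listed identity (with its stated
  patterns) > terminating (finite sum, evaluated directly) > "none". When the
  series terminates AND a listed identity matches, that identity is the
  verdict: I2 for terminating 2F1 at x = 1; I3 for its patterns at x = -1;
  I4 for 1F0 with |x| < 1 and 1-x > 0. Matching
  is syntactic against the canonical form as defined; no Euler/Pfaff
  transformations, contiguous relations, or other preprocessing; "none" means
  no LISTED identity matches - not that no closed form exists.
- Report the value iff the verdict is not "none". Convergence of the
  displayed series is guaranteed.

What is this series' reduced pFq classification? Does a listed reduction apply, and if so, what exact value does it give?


Reduced: x = -2, 2F2, upper = {-11, -5}, lower = {-4/3, 1}, C = 10/9. Verdict: terminating - the sum ends at index 5 because -5 is a negative integer; exact evaluation follows. Sum: 27169/9.

Key observation: t_0 being 10/9, factor the ratio over Q (prefactor 10/9): negated roots = parameters.
Adjacent-term ratio: r(k) = (-2) * (k-11) (k-5) / [(k-4/3) (k+1) (k+1)] - rational; roots negated = parameters, x = (-2), C = 10/9.
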